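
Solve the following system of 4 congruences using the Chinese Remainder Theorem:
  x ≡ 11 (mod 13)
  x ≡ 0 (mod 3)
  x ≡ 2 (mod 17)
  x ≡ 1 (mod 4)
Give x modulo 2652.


Product of moduli M = 13 · 3 · 17 · 4 = 2652.
Merge one congruence at a time:
  Start: x ≡ 11 (mod 13).
  Combine with x ≡ 0 (mod 3); new modulus lcm = 39.
    Write x = 11 + 13·t and substitute into x ≡ 0 (mod 3): 13·t ≡ 0 − 11 = -11 (mod 3).
    Reduce coefficients mod 3: 1·t ≡ 1 (mod 3).
    So t ≡ 1 (mod 3).
    Then x = 11 + 13·1 = 24, valid modulo lcm(13, 3) = 39: x ≡ 24 (mod 39).
  Combine with x ≡ 2 (mod 17); new modulus lcm = 663.
    Write x = 24 + 39·t and substitute into x ≡ 2 (mod 17): 39·t ≡ 2 − 24 = -22 (mod 17).
    Reduce coefficients mod 17: 5·t ≡ 12 (mod 17).
    The inverse of 5 mod 17 is 7 (since 5·7 = 35 = 2·17 + 1), so t ≡ 7·12 = 84 ≡ 16 (mod 17).
    Then x = 24 + 39·16 = 648, valid modulo lcm(39, 17) = 663: x ≡ 648 (mod 663).
  Combine with x ≡ 1 (mod 4); new modulus lcm = 2652.
    Write x = 648 + 663·t and substitute into x ≡ 1 (mod 4): 663·t ≡ 1 − 648 = -647 (mod 4).
    Reduce coefficients mod 4: 3·t ≡ 1 (mod 4).
    The inverse of 3 mod 4 is 3 (since 3·3 = 9 = 2·4 + 1), so t ≡ 3·1 = 3 ≡ 3 (mod 4).
    Then x = 648 + 663·3 = 2637, valid modulo lcm(663, 4) = 2652: x ≡ 2637 (mod 2652).
Verify against each original: 2637 mod 13 = 11, 2637 mod 3 = 0, 2637 mod 17 = 2, 2637 mod 4 = 1.

x ≡ 2637 (mod 2652).


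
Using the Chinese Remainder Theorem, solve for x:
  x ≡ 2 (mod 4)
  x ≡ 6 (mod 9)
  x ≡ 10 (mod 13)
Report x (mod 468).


Moduli 4, 9, 13 are pairwise coprime; by CRT there is a unique solution modulo M = 4 · 9 · 13 = 468.
Solve pairwise, accumulating the modulus:
  Start with x ≡ 2 (mod 4).
  Combine with x ≡ 6 (mod 9): since gcd(4, 9) = 1, we get a unique residue mod 36.
    Write x = 2 + 4·t and substitute into x ≡ 6 (mod 9): 4·t ≡ 6 − 2 = 4 (mod 9).
    The inverse of 4 mod 9 is 7 (since 4·7 = 28 = 3·9 + 1), so t ≡ 7·4 = 28 ≡ 1 (mod 9).
    Then x = 2 + 4·1 = 6, valid modulo lcm(4, 9) = 36: x ≡ 6 (mod 36).
  Combine with x ≡ 10 (mod 13): since gcd(36, 13) = 1, we get a unique residue mod 468.
    Write x = 6 + 36·t and substitute into x ≡ 10 (mod 13): 36·t ≡ 10 − 6 = 4 (mod 13).
    Reduce coefficients mod 13: 10·t ≡ 4 (mod 13).
    The inverse of 10 mod 13 is 4 (since 10·4 = 40 = 3·13 + 1), so t ≡ 4·4 = 16 ≡ 3 (mod 13).
    Then x = 6 + 36·3 = 114, valid modulo lcm(36, 13) = 468: x ≡ 114 (mod 468).
Verify: 114 mod 4 = 2 ✓, 114 mod 9 = 6 ✓, 114 mod 13 = 10 ✓.

x ≡ 114 (mod 468).


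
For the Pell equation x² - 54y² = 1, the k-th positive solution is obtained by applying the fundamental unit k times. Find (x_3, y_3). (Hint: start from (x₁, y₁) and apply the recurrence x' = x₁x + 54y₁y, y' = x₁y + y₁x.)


Step 1: Find the fundamental solution (x₁, y₁) of x² - 54y² = 1.
  Expand √54 as a continued fraction. a₀ = ⌊√54⌋ = 7; iterate m_{k+1} = d_k·a_k − m_k, d_{k+1} = (54 − m_{k+1}²)/d_k, a_{k+1} = ⌊(a₀ + m_{k+1})/d_{k+1}⌋ (starting m₀ = 0, d₀ = 1), with convergents p_k = a_k·p_{k-1} + p_{k-2}, q_k = a_k·q_{k-1} + q_{k-2} (p₋₁ = 1, q₋₁ = 0):
  k = 0: a₀ = 7; p₀/q₀ = 7/1; p₀² − 54·q₀² = 49 − 54 = -5.
  k = 1: m = 7, d = 5, a = ⌊(7 + 7)/5⌋ = 2; p/q = (2·7 + 1)/(2·1 + 0) = 15/2; p² − 54·q² = 225 − 216 = 9.
  k = 2: m = 3, d = 9, a = ⌊(7 + 3)/9⌋ = 1; p/q = (1·15 + 7)/(1·2 + 1) = 22/3; p² − 54·q² = 484 − 486 = -2.
  k = 3: m = 6, d = 2, a = ⌊(7 + 6)/2⌋ = 6; p/q = (6·22 + 15)/(6·3 + 2) = 147/20; p² − 54·q² = 21609 − 21600 = 9.
  k = 4: m = 6, d = 9, a = ⌊(7 + 6)/9⌋ = 1; p/q = (1·147 + 22)/(1·20 + 3) = 169/23; p² − 54·q² = 28561 − 28566 = -5.
  k = 5: m = 3, d = 5, a = ⌊(7 + 3)/5⌋ = 2; p/q = (2·169 + 147)/(2·23 + 20) = 485/66; p² − 54·q² = 235225 − 235224 = 1.
  The first convergent with p² − 54·q² = 1 gives the fundamental solution (x₁, y₁) = (485, 66).
Step 2: Apply the recurrence (x_{n+1}, y_{n+1}) = (x₁x_n + 54y₁y_n, x₁y_n + y₁x_n) repeatedly.
  From (x_1, y_1) = (485, 66): x_2 = 485·485 + 54·66·66 = 470449; y_2 = 485·66 + 66·485 = 64020.
  From (x_2, y_2) = (470449, 64020): x_3 = 485·470449 + 54·66·64020 = 456335045; y_3 = 485·64020 + 66·470449 = 62099334.
Step 3: Verify x_3² - 54·y_3² = 208241673295152025 - 208241673295152024 = 1 (should be 1). ✓

(x_1, y_1) = (485, 66); (x_3, y_3) = (456335045, 62099334).


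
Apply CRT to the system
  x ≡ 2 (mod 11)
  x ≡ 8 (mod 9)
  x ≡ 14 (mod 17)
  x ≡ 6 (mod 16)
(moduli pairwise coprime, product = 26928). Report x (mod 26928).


Product of moduli M = 11 · 9 · 17 · 16 = 26928.
Merge one congruence at a time:
  Start: x ≡ 2 (mod 11).
  Combine with x ≡ 8 (mod 9); new modulus lcm = 99.
    Write x = 2 + 11·t and substitute into x ≡ 8 (mod 9): 11·t ≡ 8 − 2 = 6 (mod 9).
    Reduce coefficients mod 9: 2·t ≡ 6 (mod 9).
    The inverse of 2 mod 9 is 5 (since 2·5 = 10 = 1·9 + 1), so t ≡ 5·6 = 30 ≡ 3 (mod 9).
    Then x = 2 + 11·3 = 35, valid modulo lcm(11, 9) = 99: x ≡ 35 (mod 99).
  Combine with x ≡ 14 (mod 17); new modulus lcm = 1683.
    Write x = 35 + 99·t and substitute into x ≡ 14 (mod 17): 99·t ≡ 14 − 35 = -21 (mod 17).
    Reduce coefficients mod 17: 14·t ≡ 13 (mod 17).
    The inverse of 14 mod 17 is 11 (since 14·11 = 154 = 9·17 + 1), so t ≡ 11·13 = 143 ≡ 7 (mod 17).
    Then x = 35 + 99·7 = 728, valid modulo lcm(99, 17) = 1683: x ≡ 728 (mod 1683).
  Combine with x ≡ 6 (mod 16); new modulus lcm = 26928.
    Write x = 728 + 1683·t and substitute into x ≡ 6 (mod 16): 1683·t ≡ 6 − 728 = -722 (mod 16).
    Reduce coefficients mod 16: 3·t ≡ 14 (mod 16).
    The inverse of 3 mod 16 is 11 (since 3·11 = 33 = 2·16 + 1), so t ≡ 11·14 = 154 ≡ 10 (mod 16).
    Then x = 728 + 1683·10 = 17558, valid modulo lcm(1683, 16) = 26928: x ≡ 17558 (mod 26928).
Verify against each original: 17558 mod 11 = 2, 17558 mod 9 = 8, 17558 mod 17 = 14, 17558 mod 16 = 6.

x ≡ 17558 (mod 26928).


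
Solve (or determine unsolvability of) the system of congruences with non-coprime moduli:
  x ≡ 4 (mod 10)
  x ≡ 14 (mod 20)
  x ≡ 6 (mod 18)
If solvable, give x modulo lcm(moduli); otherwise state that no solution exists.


Moduli 10, 20, 18 are not pairwise coprime, so CRT works modulo lcm(m_i) when all pairwise compatibility conditions hold.
Pairwise compatibility: gcd(m_i, m_j) must divide a_i - a_j for every pair.
Merge one congruence at a time:
  Start: x ≡ 4 (mod 10).
  Combine with x ≡ 14 (mod 20): gcd(10, 20) = 10; 14 - 4 = 10, which IS divisible by 10, so compatible.
    Write x = 4 + 10·t and substitute into x ≡ 14 (mod 20): 10·t ≡ 14 − 4 = 10 (mod 20).
    Divide the congruence (and modulus) by g = 10: 1·t ≡ 1 (mod 2).
    So t ≡ 1 (mod 2).
    Then x = 4 + 10·1 = 14, valid modulo lcm(10, 20) = 20: x ≡ 14 (mod 20).
  Combine with x ≡ 6 (mod 18): gcd(20, 18) = 2; 6 - 14 = -8, which IS divisible by 2, so compatible.
    Write x = 14 + 20·t and substitute into x ≡ 6 (mod 18): 20·t ≡ 6 − 14 = -8 (mod 18).
    Divide the congruence (and modulus) by g = 2: 10·t ≡ -4 (mod 9).
    Reduce coefficients mod 9: 1·t ≡ 5 (mod 9).
    So t ≡ 5 (mod 9).
    Then x = 14 + 20·5 = 114, valid modulo lcm(20, 18) = 180: x ≡ 114 (mod 180).
Verify: 114 mod 10 = 4, 114 mod 20 = 14, 114 mod 18 = 6.

x ≡ 114 (mod 180).


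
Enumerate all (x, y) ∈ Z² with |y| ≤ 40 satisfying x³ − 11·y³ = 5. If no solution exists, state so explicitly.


The equation is x³ - 11y³ = 5. For fixed y, x³ = 11·y³ + 5, so a solution requires the RHS to be a perfect cube.
Strategy: iterate y from -40 to 40, compute RHS = 11·y³ + 5, and check whether it is a (positive or negative) perfect cube.
Check small values of y:
  y = 0: RHS = 5 is not a perfect cube.
  y = 1: RHS = 16 is not a perfect cube.
  y = -1: RHS = -6 is not a perfect cube.
  y = 2: RHS = 93 is not a perfect cube.
  y = -2: RHS = -83 is not a perfect cube.
  y = 3: RHS = 302 is not a perfect cube.
  y = -3: RHS = -292 is not a perfect cube.
Continuing the search up to |y| = 40 finds no solutions either.
No (x, y) in the scanned range satisfies the equation.

No integer solutions with |y| ≤ 40.


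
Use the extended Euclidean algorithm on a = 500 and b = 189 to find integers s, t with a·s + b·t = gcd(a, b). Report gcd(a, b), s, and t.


Euclidean algorithm on (500, 189) — divide until remainder is 0:
  500 = 2 · 189 + 122
  189 = 1 · 122 + 67
  122 = 1 · 67 + 55
  67 = 1 · 55 + 12
  55 = 4 · 12 + 7
  12 = 1 · 7 + 5
  7 = 1 · 5 + 2
  5 = 2 · 2 + 1
  2 = 2 · 1 + 0
gcd(500, 189) = 1.
Track Bezout coefficients alongside the remainders: start with r₀ = 500 = a·1 + b·0 (s = 1, t = 0) and r₁ = 189 = a·0 + b·1 (s = 0, t = 1); each new remainder r_{k+1} = r_{k-1} − q_k·r_k inherits s_{k+1} = s_{k-1} − q_k·s_k, t_{k+1} = t_{k-1} − q_k·t_k, so r_k = a·s_k + b·t_k at every step:
  q = 2: r = 122, s = 1 − 2·0 = 1, t = 0 − 2·1 = -2  (check: 500·1 + 189·(-2) = 122)
  q = 1: r = 67, s = 0 − 1·1 = -1, t = 1 − 1·(-2) = 3  (check: 500·(-1) + 189·3 = 67)
  q = 1: r = 55, s = 1 − 1·(-1) = 2, t = -2 − 1·3 = -5  (check: 500·2 + 189·(-5) = 55)
  q = 1: r = 12, s = -1 − 1·2 = -3, t = 3 − 1·(-5) = 8  (check: 500·(-3) + 189·8 = 12)
  q = 4: r = 7, s = 2 − 4·(-3) = 14, t = -5 − 4·8 = -37  (check: 500·14 + 189·(-37) = 7)
  q = 1: r = 5, s = -3 − 1·14 = -17, t = 8 − 1·(-37) = 45  (check: 500·(-17) + 189·45 = 5)
  q = 1: r = 2, s = 14 − 1·(-17) = 31, t = -37 − 1·45 = -82  (check: 500·31 + 189·(-82) = 2)
  q = 2: r = 1, s = -17 − 2·31 = -79, t = 45 − 2·(-82) = 209  (check: 500·(-79) + 189·209 = 1)
The row with r = 1 (the gcd) gives the Bezout coefficients s = -79, t = 209.
Result: 500 · (-79) + 189 · (209) = 1.

gcd(500, 189) = 1; s = -79, t = 209 (check: 500·(-79) + 189·209 = 1).


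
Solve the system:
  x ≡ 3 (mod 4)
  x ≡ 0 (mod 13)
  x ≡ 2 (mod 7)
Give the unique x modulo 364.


Moduli 4, 13, 7 are pairwise coprime; by CRT there is a unique solution modulo M = 4 · 13 · 7 = 364.
Solve pairwise, accumulating the modulus:
  Start with x ≡ 3 (mod 4).
  Combine with x ≡ 0 (mod 13): since gcd(4, 13) = 1, we get a unique residue mod 52.
    Write x = 3 + 4·t and substitute into x ≡ 0 (mod 13): 4·t ≡ 0 − 3 = -3 (mod 13).
    Reduce coefficients mod 13: 4·t ≡ 10 (mod 13).
    The inverse of 4 mod 13 is 10 (since 4·10 = 40 = 3·13 + 1), so t ≡ 10·10 = 100 ≡ 9 (mod 13).
    Then x = 3 + 4·9 = 39, valid modulo lcm(4, 13) = 52: x ≡ 39 (mod 52).
  Combine with x ≡ 2 (mod 7): since gcd(52, 7) = 1, we get a unique residue mod 364.
    Write x = 39 + 52·t and substitute into x ≡ 2 (mod 7): 52·t ≡ 2 − 39 = -37 (mod 7).
    Reduce coefficients mod 7: 3·t ≡ 5 (mod 7).
    The inverse of 3 mod 7 is 5 (since 3·5 = 15 = 2·7 + 1), so t ≡ 5·5 = 25 ≡ 4 (mod 7).
    Then x = 39 + 52·4 = 247, valid modulo lcm(52, 7) = 364: x ≡ 247 (mod 364).
Verify: 247 mod 4 = 3 ✓, 247 mod 13 = 0 ✓, 247 mod 7 = 2 ✓.

x ≡ 247 (mod 364).


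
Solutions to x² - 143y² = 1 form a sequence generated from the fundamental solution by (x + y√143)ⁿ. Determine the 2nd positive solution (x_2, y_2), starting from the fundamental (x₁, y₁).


Step 1: Find the fundamental solution (x₁, y₁) of x² - 143y² = 1.
  Expand √143 as a continued fraction. a₀ = ⌊√143⌋ = 11; iterate m_{k+1} = d_k·a_k − m_k, d_{k+1} = (143 − m_{k+1}²)/d_k, a_{k+1} = ⌊(a₀ + m_{k+1})/d_{k+1}⌋ (starting m₀ = 0, d₀ = 1), with convergents p_k = a_k·p_{k-1} + p_{k-2}, q_k = a_k·q_{k-1} + q_{k-2} (p₋₁ = 1, q₋₁ = 0):
  k = 0: a₀ = 11; p₀/q₀ = 11/1; p₀² − 143·q₀² = 121 − 143 = -22.
  k = 1: m = 11, d = 22, a = ⌊(11 + 11)/22⌋ = 1; p/q = (1·11 + 1)/(1·1 + 0) = 12/1; p² − 143·q² = 144 − 143 = 1.
  The first convergent with p² − 143·q² = 1 gives the fundamental solution (x₁, y₁) = (12, 1).
Step 2: Apply the recurrence (x_{n+1}, y_{n+1}) = (x₁x_n + 143y₁y_n, x₁y_n + y₁x_n) repeatedly.
  From (x_1, y_1) = (12, 1): x_2 = 12·12 + 143·1·1 = 287; y_2 = 12·1 + 1·12 = 24.
Step 3: Verify x_2² - 143·y_2² = 82369 - 82368 = 1 (should be 1). ✓

(x_1, y_1) = (12, 1); (x_2, y_2) = (287, 24).


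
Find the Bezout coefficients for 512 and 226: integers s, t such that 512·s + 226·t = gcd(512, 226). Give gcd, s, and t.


Euclidean algorithm on (512, 226) — divide until remainder is 0:
  512 = 2 · 226 + 60
  226 = 3 · 60 + 46
  60 = 1 · 46 + 14
  46 = 3 · 14 + 4
  14 = 3 · 4 + 2
  4 = 2 · 2 + 0
gcd(512, 226) = 2.
Track Bezout coefficients alongside the remainders: start with r₀ = 512 = a·1 + b·0 (s = 1, t = 0) and r₁ = 226 = a·0 + b·1 (s = 0, t = 1); each new remainder r_{k+1} = r_{k-1} − q_k·r_k inherits s_{k+1} = s_{k-1} − q_k·s_k, t_{k+1} = t_{k-1} − q_k·t_k, so r_k = a·s_k + b·t_k at every step:
  q = 2: r = 60, s = 1 − 2·0 = 1, t = 0 − 2·1 = -2  (check: 512·1 + 226·(-2) = 60)
  q = 3: r = 46, s = 0 − 3·1 = -3, t = 1 − 3·(-2) = 7  (check: 512·(-3) + 226·7 = 46)
  q = 1: r = 14, s = 1 − 1·(-3) = 4, t = -2 − 1·7 = -9  (check: 512·4 + 226·(-9) = 14)
  q = 3: r = 4, s = -3 − 3·4 = -15, t = 7 − 3·(-9) = 34  (check: 512·(-15) + 226·34 = 4)
  q = 3: r = 2, s = 4 − 3·(-15) = 49, t = -9 − 3·34 = -111  (check: 512·49 + 226·(-111) = 2)
The row with r = 2 (the gcd) gives the Bezout coefficients s = 49, t = -111.
Result: 512 · (49) + 226 · (-111) = 2.

gcd(512, 226) = 2; s = 49, t = -111 (check: 512·49 + 226·(-111) = 2).


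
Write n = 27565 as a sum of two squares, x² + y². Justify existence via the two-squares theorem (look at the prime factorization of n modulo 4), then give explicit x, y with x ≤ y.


Step 1: Factor n = 27565 = 5 · 37 · 149.
Step 2: Check the mod-4 condition on each prime factor: 5 ≡ 1 (mod 4), exponent 1; 37 ≡ 1 (mod 4), exponent 1; 149 ≡ 1 (mod 4), exponent 1.
All primes ≡ 3 (mod 4) appear to even exponent (or don't appear), so by the two-squares theorem n IS expressible as a sum of two squares.
Step 3: Build a representation. Here n = 5 · 37 · 149 is a product of primes ≡ 1 (mod 4). Each prime p ≡ 1 (mod 4) is itself a sum of two squares; find a² by testing p − a² for a perfect square:
  5: 5 − 1² = 4 = 2² ⇒ 5 = 1² + 2².
  37: 37 − 1² = 36 = 6² ⇒ 37 = 1² + 6².
  149: 149 − 1² = 148, 149 − 2² = 145, 149 − 3² = 140, 149 − 4² = 133, 149 − 5² = 124, 149 − 6² = 113, 149 − 7² = 100 = 10² ⇒ 149 = 7² + 10².
  Combine using the Brahmagupta–Fibonacci identity (a² + b²)(c² + d²) = (ac − bd)² + (ad + bc)² = (ac + bd)² + (ad − bc)²:
  5 · 37 = 185: from (1² + 2²)(1² + 6²), take (1·1 − 2·6, 1·6 + 2·1) = (1 − 12, 6 + 2) = (-11, 8); dropping signs (only squares matter) gives (11, 8); check 11² + 8² = 121 + 64 = 185 ✓.
  185 · 149 = 27565: from (11² + 8²)(7² + 10²), take (11·7 − 8·10, 11·10 + 8·7) = (77 − 80, 110 + 56) = (-3, 166); dropping signs (only squares matter) gives (3, 166); check 3² + 166² = 9 + 27556 = 27565 ✓.
Step 4: Order so x ≤ y and verify: 3² + 166² = 9 + 27556 = 27565 = n. ✓

n = 27565 = 3² + 166² (one valid representation with x ≤ y).


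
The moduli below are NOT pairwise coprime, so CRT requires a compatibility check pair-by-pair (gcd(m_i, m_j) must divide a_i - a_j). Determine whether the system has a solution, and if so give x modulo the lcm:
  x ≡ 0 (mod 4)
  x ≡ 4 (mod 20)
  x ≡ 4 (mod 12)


Moduli 4, 20, 12 are not pairwise coprime, so CRT works modulo lcm(m_i) when all pairwise compatibility conditions hold.
Pairwise compatibility: gcd(m_i, m_j) must divide a_i - a_j for every pair.
Merge one congruence at a time:
  Start: x ≡ 0 (mod 4).
  Combine with x ≡ 4 (mod 20): gcd(4, 20) = 4; 4 - 0 = 4, which IS divisible by 4, so compatible.
    Write x = 0 + 4·t and substitute into x ≡ 4 (mod 20): 4·t ≡ 4 − 0 = 4 (mod 20).
    Divide the congruence (and modulus) by g = 4: 1·t ≡ 1 (mod 5).
    So t ≡ 1 (mod 5).
    Then x = 0 + 4·1 = 4, valid modulo lcm(4, 20) = 20: x ≡ 4 (mod 20).
  Combine with x ≡ 4 (mod 12): gcd(20, 12) = 4; 4 - 4 = 0, which IS divisible by 4, so compatible.
    Write x = 4 + 20·t and substitute into x ≡ 4 (mod 12): 20·t ≡ 4 − 4 = 0 (mod 12).
    Divide the congruence (and modulus) by g = 4: 5·t ≡ 0 (mod 3).
    Reduce coefficients mod 3: 2·t ≡ 0 (mod 3).
    The inverse of 2 mod 3 is 2 (since 2·2 = 4 = 1·3 + 1), so t ≡ 2·0 = 0 ≡ 0 (mod 3).
    Then x = 4 + 20·0 = 4, valid modulo lcm(20, 12) = 60: x ≡ 4 (mod 60).
Verify: 4 mod 4 = 0, 4 mod 20 = 4, 4 mod 12 = 4.

x ≡ 4 (mod 60).


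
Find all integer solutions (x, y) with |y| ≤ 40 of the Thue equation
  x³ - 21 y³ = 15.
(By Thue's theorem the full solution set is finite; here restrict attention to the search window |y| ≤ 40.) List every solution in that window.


The equation is x³ - 21y³ = 15. For fixed y, x³ = 21·y³ + 15, so a solution requires the RHS to be a perfect cube.
Strategy: iterate y from -40 to 40, compute RHS = 21·y³ + 15, and check whether it is a (positive or negative) perfect cube.
Check small values of y:
  y = 0: RHS = 15 is not a perfect cube.
  y = 1: RHS = 36 is not a perfect cube.
  y = -1: RHS = -6 is not a perfect cube.
  y = 2: RHS = 183 is not a perfect cube.
  y = -2: RHS = -153 is not a perfect cube.
  y = 3: RHS = 582 is not a perfect cube.
  y = -3: RHS = -552 is not a perfect cube.
Continuing the search up to |y| = 40 finds no solutions either.
No (x, y) in the scanned range satisfies the equation.

No integer solutions with |y| ≤ 40.


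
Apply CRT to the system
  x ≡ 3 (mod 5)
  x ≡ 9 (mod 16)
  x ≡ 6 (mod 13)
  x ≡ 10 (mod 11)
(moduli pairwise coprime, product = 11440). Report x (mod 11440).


Product of moduli M = 5 · 16 · 13 · 11 = 11440.
Merge one congruence at a time:
  Start: x ≡ 3 (mod 5).
  Combine with x ≡ 9 (mod 16); new modulus lcm = 80.
    Write x = 3 + 5·t and substitute into x ≡ 9 (mod 16): 5·t ≡ 9 − 3 = 6 (mod 16).
    The inverse of 5 mod 16 is 13 (since 5·13 = 65 = 4·16 + 1), so t ≡ 13·6 = 78 ≡ 14 (mod 16).
    Then x = 3 + 5·14 = 73, valid modulo lcm(5, 16) = 80: x ≡ 73 (mod 80).
  Combine with x ≡ 6 (mod 13); new modulus lcm = 1040.
    Write x = 73 + 80·t and substitute into x ≡ 6 (mod 13): 80·t ≡ 6 − 73 = -67 (mod 13).
    Reduce coefficients mod 13: 2·t ≡ 11 (mod 13).
    The inverse of 2 mod 13 is 7 (since 2·7 = 14 = 1·13 + 1), so t ≡ 7·11 = 77 ≡ 12 (mod 13).
    Then x = 73 + 80·12 = 1033, valid modulo lcm(80, 13) = 1040: x ≡ 1033 (mod 1040).
  Combine with x ≡ 10 (mod 11); new modulus lcm = 11440.
    Write x = 1033 + 1040·t and substitute into x ≡ 10 (mod 11): 1040·t ≡ 10 − 1033 = -1023 (mod 11).
    Reduce coefficients mod 11: 6·t ≡ 0 (mod 11).
    The inverse of 6 mod 11 is 2 (since 6·2 = 12 = 1·11 + 1), so t ≡ 2·0 = 0 ≡ 0 (mod 11).
    Then x = 1033 + 1040·0 = 1033, valid modulo lcm(1040, 11) = 11440: x ≡ 1033 (mod 11440).
Verify against each original: 1033 mod 5 = 3, 1033 mod 16 = 9, 1033 mod 13 = 6, 1033 mod 11 = 10.

x ≡ 1033 (mod 11440).


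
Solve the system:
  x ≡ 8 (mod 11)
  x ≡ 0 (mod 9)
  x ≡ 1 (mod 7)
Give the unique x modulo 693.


Moduli 11, 9, 7 are pairwise coprime; by CRT there is a unique solution modulo M = 11 · 9 · 7 = 693.
Solve pairwise, accumulating the modulus:
  Start with x ≡ 8 (mod 11).
  Combine with x ≡ 0 (mod 9): since gcd(11, 9) = 1, we get a unique residue mod 99.
    Write x = 8 + 11·t and substitute into x ≡ 0 (mod 9): 11·t ≡ 0 − 8 = -8 (mod 9).
    Reduce coefficients mod 9: 2·t ≡ 1 (mod 9).
    The inverse of 2 mod 9 is 5 (since 2·5 = 10 = 1·9 + 1), so t ≡ 5·1 = 5 ≡ 5 (mod 9).
    Then x = 8 + 11·5 = 63, valid modulo lcm(11, 9) = 99: x ≡ 63 (mod 99).
  Combine with x ≡ 1 (mod 7): since gcd(99, 7) = 1, we get a unique residue mod 693.
    Write x = 63 + 99·t and substitute into x ≡ 1 (mod 7): 99·t ≡ 1 − 63 = -62 (mod 7).
    Reduce coefficients mod 7: 1·t ≡ 1 (mod 7).
    So t ≡ 1 (mod 7).
    Then x = 63 + 99·1 = 162, valid modulo lcm(99, 7) = 693: x ≡ 162 (mod 693).
Verify: 162 mod 11 = 8 ✓, 162 mod 9 = 0 ✓, 162 mod 7 = 1 ✓.

x ≡ 162 (mod 693).


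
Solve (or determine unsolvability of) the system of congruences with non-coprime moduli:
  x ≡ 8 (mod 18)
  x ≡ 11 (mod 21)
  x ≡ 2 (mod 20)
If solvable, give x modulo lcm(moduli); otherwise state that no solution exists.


Moduli 18, 21, 20 are not pairwise coprime, so CRT works modulo lcm(m_i) when all pairwise compatibility conditions hold.
Pairwise compatibility: gcd(m_i, m_j) must divide a_i - a_j for every pair.
Merge one congruence at a time:
  Start: x ≡ 8 (mod 18).
  Combine with x ≡ 11 (mod 21): gcd(18, 21) = 3; 11 - 8 = 3, which IS divisible by 3, so compatible.
    Write x = 8 + 18·t and substitute into x ≡ 11 (mod 21): 18·t ≡ 11 − 8 = 3 (mod 21).
    Divide the congruence (and modulus) by g = 3: 6·t ≡ 1 (mod 7).
    The inverse of 6 mod 7 is 6 (since 6·6 = 36 = 5·7 + 1), so t ≡ 6·1 = 6 ≡ 6 (mod 7).
    Then x = 8 + 18·6 = 116, valid modulo lcm(18, 21) = 126: x ≡ 116 (mod 126).
  Combine with x ≡ 2 (mod 20): gcd(126, 20) = 2; 2 - 116 = -114, which IS divisible by 2, so compatible.
    Write x = 116 + 126·t and substitute into x ≡ 2 (mod 20): 126·t ≡ 2 − 116 = -114 (mod 20).
    Divide the congruence (and modulus) by g = 2: 63·t ≡ -57 (mod 10).
    Reduce coefficients mod 10: 3·t ≡ 3 (mod 10).
    The inverse of 3 mod 10 is 7 (since 3·7 = 21 = 2·10 + 1), so t ≡ 7·3 = 21 ≡ 1 (mod 10).
    Then x = 116 + 126·1 = 242, valid modulo lcm(126, 20) = 1260: x ≡ 242 (mod 1260).
Verify: 242 mod 18 = 8, 242 mod 21 = 11, 242 mod 20 = 2.

x ≡ 242 (mod 1260).


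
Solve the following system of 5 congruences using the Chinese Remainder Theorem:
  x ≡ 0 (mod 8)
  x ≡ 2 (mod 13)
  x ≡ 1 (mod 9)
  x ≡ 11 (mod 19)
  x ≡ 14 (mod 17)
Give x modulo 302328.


Product of moduli M = 8 · 13 · 9 · 19 · 17 = 302328.
Merge one congruence at a time:
  Start: x ≡ 0 (mod 8).
  Combine with x ≡ 2 (mod 13); new modulus lcm = 104.
    Write x = 0 + 8·t and substitute into x ≡ 2 (mod 13): 8·t ≡ 2 − 0 = 2 (mod 13).
    The inverse of 8 mod 13 is 5 (since 8·5 = 40 = 3·13 + 1), so t ≡ 5·2 = 10 ≡ 10 (mod 13).
    Then x = 0 + 8·10 = 80, valid modulo lcm(8, 13) = 104: x ≡ 80 (mod 104).
  Combine with x ≡ 1 (mod 9); new modulus lcm = 936.
    Write x = 80 + 104·t and substitute into x ≡ 1 (mod 9): 104·t ≡ 1 − 80 = -79 (mod 9).
    Reduce coefficients mod 9: 5·t ≡ 2 (mod 9).
    The inverse of 5 mod 9 is 2 (since 5·2 = 10 = 1·9 + 1), so t ≡ 2·2 = 4 ≡ 4 (mod 9).
    Then x = 80 + 104·4 = 496, valid modulo lcm(104, 9) = 936: x ≡ 496 (mod 936).
  Combine with x ≡ 11 (mod 19); new modulus lcm = 17784.
    Write x = 496 + 936·t and substitute into x ≡ 11 (mod 19): 936·t ≡ 11 − 496 = -485 (mod 19).
    Reduce coefficients mod 19: 5·t ≡ 9 (mod 19).
    The inverse of 5 mod 19 is 4 (since 5·4 = 20 = 1·19 + 1), so t ≡ 4·9 = 36 ≡ 17 (mod 19).
    Then x = 496 + 936·17 = 16408, valid modulo lcm(936, 19) = 17784: x ≡ 16408 (mod 17784).
  Combine with x ≡ 14 (mod 17); new modulus lcm = 302328.
    Write x = 16408 + 17784·t and substitute into x ≡ 14 (mod 17): 17784·t ≡ 14 − 16408 = -16394 (mod 17).
    Reduce coefficients mod 17: 2·t ≡ 11 (mod 17).
    The inverse of 2 mod 17 is 9 (since 2·9 = 18 = 1·17 + 1), so t ≡ 9·11 = 99 ≡ 14 (mod 17).
    Then x = 16408 + 17784·14 = 265384, valid modulo lcm(17784, 17) = 302328: x ≡ 265384 (mod 302328).
Verify against each original: 265384 mod 8 = 0, 265384 mod 13 = 2, 265384 mod 9 = 1, 265384 mod 19 = 11, 265384 mod 17 = 14.

x ≡ 265384 (mod 302328).


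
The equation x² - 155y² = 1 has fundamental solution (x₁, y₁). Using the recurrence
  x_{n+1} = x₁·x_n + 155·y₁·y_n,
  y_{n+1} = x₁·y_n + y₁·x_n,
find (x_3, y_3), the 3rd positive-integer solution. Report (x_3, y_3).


Step 1: Find the fundamental solution (x₁, y₁) of x² - 155y² = 1.
  Expand √155 as a continued fraction. a₀ = ⌊√155⌋ = 12; iterate m_{k+1} = d_k·a_k − m_k, d_{k+1} = (155 − m_{k+1}²)/d_k, a_{k+1} = ⌊(a₀ + m_{k+1})/d_{k+1}⌋ (starting m₀ = 0, d₀ = 1), with convergents p_k = a_k·p_{k-1} + p_{k-2}, q_k = a_k·q_{k-1} + q_{k-2} (p₋₁ = 1, q₋₁ = 0):
  k = 0: a₀ = 12; p₀/q₀ = 12/1; p₀² − 155·q₀² = 144 − 155 = -11.
  k = 1: m = 12, d = 11, a = ⌊(12 + 12)/11⌋ = 2; p/q = (2·12 + 1)/(2·1 + 0) = 25/2; p² − 155·q² = 625 − 620 = 5.
  k = 2: m = 10, d = 5, a = ⌊(12 + 10)/5⌋ = 4; p/q = (4·25 + 12)/(4·2 + 1) = 112/9; p² − 155·q² = 12544 − 12555 = -11.
  k = 3: m = 10, d = 11, a = ⌊(12 + 10)/11⌋ = 2; p/q = (2·112 + 25)/(2·9 + 2) = 249/20; p² − 155·q² = 62001 − 62000 = 1.
  The first convergent with p² − 155·q² = 1 gives the fundamental solution (x₁, y₁) = (249, 20).
Step 2: Apply the recurrence (x_{n+1}, y_{n+1}) = (x₁x_n + 155y₁y_n, x₁y_n + y₁x_n) repeatedly.
  From (x_1, y_1) = (249, 20): x_2 = 249·249 + 155·20·20 = 124001; y_2 = 249·20 + 20·249 = 9960.
  From (x_2, y_2) = (124001, 9960): x_3 = 249·124001 + 155·20·9960 = 61752249; y_3 = 249·9960 + 20·124001 = 4960060.
Step 3: Verify x_3² - 155·y_3² = 3813340256558001 - 3813340256558000 = 1 (should be 1). ✓

(x_1, y_1) = (249, 20); (x_3, y_3) = (61752249, 4960060).


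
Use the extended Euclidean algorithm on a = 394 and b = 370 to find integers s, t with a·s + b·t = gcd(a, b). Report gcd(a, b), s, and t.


Euclidean algorithm on (394, 370) — divide until remainder is 0:
  394 = 1 · 370 + 24
  370 = 15 · 24 + 10
  24 = 2 · 10 + 4
  10 = 2 · 4 + 2
  4 = 2 · 2 + 0
gcd(394, 370) = 2.
Track Bezout coefficients alongside the remainders: start with r₀ = 394 = a·1 + b·0 (s = 1, t = 0) and r₁ = 370 = a·0 + b·1 (s = 0, t = 1); each new remainder r_{k+1} = r_{k-1} − q_k·r_k inherits s_{k+1} = s_{k-1} − q_k·s_k, t_{k+1} = t_{k-1} − q_k·t_k, so r_k = a·s_k + b·t_k at every step:
  q = 1: r = 24, s = 1 − 1·0 = 1, t = 0 − 1·1 = -1  (check: 394·1 + 370·(-1) = 24)
  q = 15: r = 10, s = 0 − 15·1 = -15, t = 1 − 15·(-1) = 16  (check: 394·(-15) + 370·16 = 10)
  q = 2: r = 4, s = 1 − 2·(-15) = 31, t = -1 − 2·16 = -33  (check: 394·31 + 370·(-33) = 4)
  q = 2: r = 2, s = -15 − 2·31 = -77, t = 16 − 2·(-33) = 82  (check: 394·(-77) + 370·82 = 2)
The row with r = 2 (the gcd) gives the Bezout coefficients s = -77, t = 82.
Result: 394 · (-77) + 370 · (82) = 2.

gcd(394, 370) = 2; s = -77, t = 82 (check: 394·(-77) + 370·82 = 2).


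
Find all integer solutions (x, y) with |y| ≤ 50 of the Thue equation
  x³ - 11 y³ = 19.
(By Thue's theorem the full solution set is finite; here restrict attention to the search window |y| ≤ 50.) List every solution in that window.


The equation is x³ - 11y³ = 19. For fixed y, x³ = 11·y³ + 19, so a solution requires the RHS to be a perfect cube.
Strategy: iterate y from -50 to 50, compute RHS = 11·y³ + 19, and check whether it is a (positive or negative) perfect cube.
Check small values of y:
  y = 0: RHS = 19 is not a perfect cube.
  y = 1: RHS = 30 is not a perfect cube.
  y = -1: RHS = 8 = (2)³ ⇒ x = 2 works.
  y = 2: RHS = 107 is not a perfect cube.
  y = -2: RHS = -69 is not a perfect cube.
  y = 3: RHS = 316 is not a perfect cube.
  y = -3: RHS = -278 is not a perfect cube.
Continuing, at y = -9: RHS = -8000 = (-20)³ ⇒ x = -20 works.
Searching the remaining y in |y| ≤ 50 finds no further solutions.
Collected solutions: (2, -1), (-20, -9).

Solutions (with |y| ≤ 50): (2, -1), (-20, -9).


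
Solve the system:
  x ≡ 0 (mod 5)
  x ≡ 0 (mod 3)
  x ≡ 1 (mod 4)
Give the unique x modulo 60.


Moduli 5, 3, 4 are pairwise coprime; by CRT there is a unique solution modulo M = 5 · 3 · 4 = 60.
Solve pairwise, accumulating the modulus:
  Start with x ≡ 0 (mod 5).
  Combine with x ≡ 0 (mod 3): since gcd(5, 3) = 1, we get a unique residue mod 15.
    Write x = 0 + 5·t and substitute into x ≡ 0 (mod 3): 5·t ≡ 0 − 0 = 0 (mod 3).
    Reduce coefficients mod 3: 2·t ≡ 0 (mod 3).
    The inverse of 2 mod 3 is 2 (since 2·2 = 4 = 1·3 + 1), so t ≡ 2·0 = 0 ≡ 0 (mod 3).
    Then x = 0 + 5·0 = 0, valid modulo lcm(5, 3) = 15: x ≡ 0 (mod 15).
  Combine with x ≡ 1 (mod 4): since gcd(15, 4) = 1, we get a unique residue mod 60.
    Write x = 0 + 15·t and substitute into x ≡ 1 (mod 4): 15·t ≡ 1 − 0 = 1 (mod 4).
    Reduce coefficients mod 4: 3·t ≡ 1 (mod 4).
    The inverse of 3 mod 4 is 3 (since 3·3 = 9 = 2·4 + 1), so t ≡ 3·1 = 3 ≡ 3 (mod 4).
    Then x = 0 + 15·3 = 45, valid modulo lcm(15, 4) = 60: x ≡ 45 (mod 60).
Verify: 45 mod 5 = 0 ✓, 45 mod 3 = 0 ✓, 45 mod 4 = 1 ✓.

x ≡ 45 (mod 60).


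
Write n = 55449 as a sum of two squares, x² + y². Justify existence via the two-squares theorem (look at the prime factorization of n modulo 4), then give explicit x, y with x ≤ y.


Step 1: Factor n = 55449 = 3^2 · 61 · 101.
Step 2: Check the mod-4 condition on each prime factor: 3 ≡ 3 (mod 4), exponent 2 (must be even); 61 ≡ 1 (mod 4), exponent 1; 101 ≡ 1 (mod 4), exponent 1.
All primes ≡ 3 (mod 4) appear to even exponent (or don't appear), so by the two-squares theorem n IS expressible as a sum of two squares.
Step 3: Build a representation. Group n = k² · m with k = 3 and m = 61 · 101 = 6161 (a product of primes ≡ 1 (mod 4)); a representation of m scales to one of n via (k·x)² + (k·y)² = k²(x² + y²). Each prime p ≡ 1 (mod 4) is itself a sum of two squares; find a² by testing p − a² for a perfect square:
  61: 61 − 1² = 60, 61 − 2² = 57, 61 − 3² = 52, 61 − 4² = 45, 61 − 5² = 36 = 6² ⇒ 61 = 5² + 6².
  101: 101 − 1² = 100 = 10² ⇒ 101 = 1² + 10².
  Combine using the Brahmagupta–Fibonacci identity (a² + b²)(c² + d²) = (ac − bd)² + (ad + bc)² = (ac + bd)² + (ad − bc)²:
  61 · 101 = 6161: from (5² + 6²)(1² + 10²), take (5·1 − 6·10, 5·10 + 6·1) = (5 − 60, 50 + 6) = (-55, 56); dropping signs (only squares matter) gives (55, 56); check 55² + 56² = 3025 + 3136 = 6161 ✓.
  Scale by k = 3: (3·55, 3·56) = (165, 168).
Step 4: Order so x ≤ y and verify: 165² + 168² = 27225 + 28224 = 55449 = n. ✓

n = 55449 = 165² + 168² (one valid representation with x ≤ y).


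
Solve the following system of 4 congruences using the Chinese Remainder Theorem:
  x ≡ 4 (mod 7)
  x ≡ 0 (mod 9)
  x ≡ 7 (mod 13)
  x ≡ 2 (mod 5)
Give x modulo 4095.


Product of moduli M = 7 · 9 · 13 · 5 = 4095.
Merge one congruence at a time:
  Start: x ≡ 4 (mod 7).
  Combine with x ≡ 0 (mod 9); new modulus lcm = 63.
    Write x = 4 + 7·t and substitute into x ≡ 0 (mod 9): 7·t ≡ 0 − 4 = -4 (mod 9).
    Reduce coefficients mod 9: 7·t ≡ 5 (mod 9).
    The inverse of 7 mod 9 is 4 (since 7·4 = 28 = 3·9 + 1), so t ≡ 4·5 = 20 ≡ 2 (mod 9).
    Then x = 4 + 7·2 = 18, valid modulo lcm(7, 9) = 63: x ≡ 18 (mod 63).
  Combine with x ≡ 7 (mod 13); new modulus lcm = 819.
    Write x = 18 + 63·t and substitute into x ≡ 7 (mod 13): 63·t ≡ 7 − 18 = -11 (mod 13).
    Reduce coefficients mod 13: 11·t ≡ 2 (mod 13).
    The inverse of 11 mod 13 is 6 (since 11·6 = 66 = 5·13 + 1), so t ≡ 6·2 = 12 ≡ 12 (mod 13).
    Then x = 18 + 63·12 = 774, valid modulo lcm(63, 13) = 819: x ≡ 774 (mod 819).
  Combine with x ≡ 2 (mod 5); new modulus lcm = 4095.
    Write x = 774 + 819·t and substitute into x ≡ 2 (mod 5): 819·t ≡ 2 − 774 = -772 (mod 5).
    Reduce coefficients mod 5: 4·t ≡ 3 (mod 5).
    The inverse of 4 mod 5 is 4 (since 4·4 = 16 = 3·5 + 1), so t ≡ 4·3 = 12 ≡ 2 (mod 5).
    Then x = 774 + 819·2 = 2412, valid modulo lcm(819, 5) = 4095: x ≡ 2412 (mod 4095).
Verify against each original: 2412 mod 7 = 4, 2412 mod 9 = 0, 2412 mod 13 = 7, 2412 mod 5 = 2.

x ≡ 2412 (mod 4095).


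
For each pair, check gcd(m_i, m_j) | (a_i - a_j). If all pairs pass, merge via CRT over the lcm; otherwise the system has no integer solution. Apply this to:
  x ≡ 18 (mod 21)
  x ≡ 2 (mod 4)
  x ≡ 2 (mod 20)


Moduli 21, 4, 20 are not pairwise coprime, so CRT works modulo lcm(m_i) when all pairwise compatibility conditions hold.
Pairwise compatibility: gcd(m_i, m_j) must divide a_i - a_j for every pair.
Merge one congruence at a time:
  Start: x ≡ 18 (mod 21).
  Combine with x ≡ 2 (mod 4): gcd(21, 4) = 1; 2 - 18 = -16, which IS divisible by 1, so compatible.
    Write x = 18 + 21·t and substitute into x ≡ 2 (mod 4): 21·t ≡ 2 − 18 = -16 (mod 4).
    Reduce coefficients mod 4: 1·t ≡ 0 (mod 4).
    So t ≡ 0 (mod 4).
    Then x = 18 + 21·0 = 18, valid modulo lcm(21, 4) = 84: x ≡ 18 (mod 84).
  Combine with x ≡ 2 (mod 20): gcd(84, 20) = 4; 2 - 18 = -16, which IS divisible by 4, so compatible.
    Write x = 18 + 84·t and substitute into x ≡ 2 (mod 20): 84·t ≡ 2 − 18 = -16 (mod 20).
    Divide the congruence (and modulus) by g = 4: 21·t ≡ -4 (mod 5).
    Reduce coefficients mod 5: 1·t ≡ 1 (mod 5).
    So t ≡ 1 (mod 5).
    Then x = 18 + 84·1 = 102, valid modulo lcm(84, 20) = 420: x ≡ 102 (mod 420).
Verify: 102 mod 21 = 18, 102 mod 4 = 2, 102 mod 20 = 2.

x ≡ 102 (mod 420).


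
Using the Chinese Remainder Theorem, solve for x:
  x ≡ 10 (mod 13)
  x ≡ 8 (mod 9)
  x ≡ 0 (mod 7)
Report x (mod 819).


Moduli 13, 9, 7 are pairwise coprime; by CRT there is a unique solution modulo M = 13 · 9 · 7 = 819.
Solve pairwise, accumulating the modulus:
  Start with x ≡ 10 (mod 13).
  Combine with x ≡ 8 (mod 9): since gcd(13, 9) = 1, we get a unique residue mod 117.
    Write x = 10 + 13·t and substitute into x ≡ 8 (mod 9): 13·t ≡ 8 − 10 = -2 (mod 9).
    Reduce coefficients mod 9: 4·t ≡ 7 (mod 9).
    The inverse of 4 mod 9 is 7 (since 4·7 = 28 = 3·9 + 1), so t ≡ 7·7 = 49 ≡ 4 (mod 9).
    Then x = 10 + 13·4 = 62, valid modulo lcm(13, 9) = 117: x ≡ 62 (mod 117).
  Combine with x ≡ 0 (mod 7): since gcd(117, 7) = 1, we get a unique residue mod 819.
    Write x = 62 + 117·t and substitute into x ≡ 0 (mod 7): 117·t ≡ 0 − 62 = -62 (mod 7).
    Reduce coefficients mod 7: 5·t ≡ 1 (mod 7).
    The inverse of 5 mod 7 is 3 (since 5·3 = 15 = 2·7 + 1), so t ≡ 3·1 = 3 ≡ 3 (mod 7).
    Then x = 62 + 117·3 = 413, valid modulo lcm(117, 7) = 819: x ≡ 413 (mod 819).
Verify: 413 mod 13 = 10 ✓, 413 mod 9 = 8 ✓, 413 mod 7 = 0 ✓.

x ≡ 413 (mod 819).


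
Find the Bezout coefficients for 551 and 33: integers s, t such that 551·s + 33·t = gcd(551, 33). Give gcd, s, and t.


Euclidean algorithm on (551, 33) — divide until remainder is 0:
  551 = 16 · 33 + 23
  33 = 1 · 23 + 10
  23 = 2 · 10 + 3
  10 = 3 · 3 + 1
  3 = 3 · 1 + 0
gcd(551, 33) = 1.
Track Bezout coefficients alongside the remainders: start with r₀ = 551 = a·1 + b·0 (s = 1, t = 0) and r₁ = 33 = a·0 + b·1 (s = 0, t = 1); each new remainder r_{k+1} = r_{k-1} − q_k·r_k inherits s_{k+1} = s_{k-1} − q_k·s_k, t_{k+1} = t_{k-1} − q_k·t_k, so r_k = a·s_k + b·t_k at every step:
  q = 16: r = 23, s = 1 − 16·0 = 1, t = 0 − 16·1 = -16  (check: 551·1 + 33·(-16) = 23)
  q = 1: r = 10, s = 0 − 1·1 = -1, t = 1 − 1·(-16) = 17  (check: 551·(-1) + 33·17 = 10)
  q = 2: r = 3, s = 1 − 2·(-1) = 3, t = -16 − 2·17 = -50  (check: 551·3 + 33·(-50) = 3)
  q = 3: r = 1, s = -1 − 3·3 = -10, t = 17 − 3·(-50) = 167  (check: 551·(-10) + 33·167 = 1)
The row with r = 1 (the gcd) gives the Bezout coefficients s = -10, t = 167.
Result: 551 · (-10) + 33 · (167) = 1.

gcd(551, 33) = 1; s = -10, t = 167 (check: 551·(-10) + 33·167 = 1).


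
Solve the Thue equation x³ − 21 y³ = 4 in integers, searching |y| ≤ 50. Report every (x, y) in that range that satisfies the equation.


The equation is x³ - 21y³ = 4. For fixed y, x³ = 21·y³ + 4, so a solution requires the RHS to be a perfect cube.
Strategy: iterate y from -50 to 50, compute RHS = 21·y³ + 4, and check whether it is a (positive or negative) perfect cube.
Check small values of y:
  y = 0: RHS = 4 is not a perfect cube.
  y = 1: RHS = 25 is not a perfect cube.
  y = -1: RHS = -17 is not a perfect cube.
  y = 2: RHS = 172 is not a perfect cube.
  y = -2: RHS = -164 is not a perfect cube.
  y = 3: RHS = 571 is not a perfect cube.
  y = -3: RHS = -563 is not a perfect cube.
Continuing the search up to |y| = 50 finds no solutions either.
No (x, y) in the scanned range satisfies the equation.

No integer solutions with |y| ≤ 50.


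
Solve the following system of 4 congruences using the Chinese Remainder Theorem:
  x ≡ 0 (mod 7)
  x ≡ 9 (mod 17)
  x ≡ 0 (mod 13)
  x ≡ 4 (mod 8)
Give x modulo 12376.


Product of moduli M = 7 · 17 · 13 · 8 = 12376.
Merge one congruence at a time:
  Start: x ≡ 0 (mod 7).
  Combine with x ≡ 9 (mod 17); new modulus lcm = 119.
    Write x = 0 + 7·t and substitute into x ≡ 9 (mod 17): 7·t ≡ 9 − 0 = 9 (mod 17).
    The inverse of 7 mod 17 is 5 (since 7·5 = 35 = 2·17 + 1), so t ≡ 5·9 = 45 ≡ 11 (mod 17).
    Then x = 0 + 7·11 = 77, valid modulo lcm(7, 17) = 119: x ≡ 77 (mod 119).
  Combine with x ≡ 0 (mod 13); new modulus lcm = 1547.
    Write x = 77 + 119·t and substitute into x ≡ 0 (mod 13): 119·t ≡ 0 − 77 = -77 (mod 13).
    Reduce coefficients mod 13: 2·t ≡ 1 (mod 13).
    The inverse of 2 mod 13 is 7 (since 2·7 = 14 = 1·13 + 1), so t ≡ 7·1 = 7 ≡ 7 (mod 13).
    Then x = 77 + 119·7 = 910, valid modulo lcm(119, 13) = 1547: x ≡ 910 (mod 1547).
  Combine with x ≡ 4 (mod 8); new modulus lcm = 12376.
    Write x = 910 + 1547·t and substitute into x ≡ 4 (mod 8): 1547·t ≡ 4 − 910 = -906 (mod 8).
    Reduce coefficients mod 8: 3·t ≡ 6 (mod 8).
    The inverse of 3 mod 8 is 3 (since 3·3 = 9 = 1·8 + 1), so t ≡ 3·6 = 18 ≡ 2 (mod 8).
    Then x = 910 + 1547·2 = 4004, valid modulo lcm(1547, 8) = 12376: x ≡ 4004 (mod 12376).
Verify against each original: 4004 mod 7 = 0, 4004 mod 17 = 9, 4004 mod 13 = 0, 4004 mod 8 = 4.

x ≡ 4004 (mod 12376).


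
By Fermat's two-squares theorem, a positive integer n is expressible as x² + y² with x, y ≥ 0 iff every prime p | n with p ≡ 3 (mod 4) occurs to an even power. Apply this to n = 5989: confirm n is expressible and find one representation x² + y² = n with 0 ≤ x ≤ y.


Step 1: Factor n = 5989 = 53 · 113.
Step 2: Check the mod-4 condition on each prime factor: 53 ≡ 1 (mod 4), exponent 1; 113 ≡ 1 (mod 4), exponent 1.
All primes ≡ 3 (mod 4) appear to even exponent (or don't appear), so by the two-squares theorem n IS expressible as a sum of two squares.
Step 3: Build a representation. Here n = 53 · 113 is a product of primes ≡ 1 (mod 4). Each prime p ≡ 1 (mod 4) is itself a sum of two squares; find a² by testing p − a² for a perfect square:
  53: 53 − 1² = 52, 53 − 2² = 49 = 7² ⇒ 53 = 2² + 7².
  113: 113 − 1² = 112, 113 − 2² = 109, 113 − 3² = 104, 113 − 4² = 97, 113 − 5² = 88, 113 − 6² = 77, 113 − 7² = 64 = 8² ⇒ 113 = 7² + 8².
  Combine using the Brahmagupta–Fibonacci identity (a² + b²)(c² + d²) = (ac − bd)² + (ad + bc)² = (ac + bd)² + (ad − bc)²:
  53 · 113 = 5989: from (2² + 7²)(7² + 8²), take (2·7 − 7·8, 2·8 + 7·7) = (14 − 56, 16 + 49) = (-42, 65); dropping signs (only squares matter) gives (42, 65); check 42² + 65² = 1764 + 4225 = 5989 ✓.
Step 4: Order so x ≤ y and verify: 42² + 65² = 1764 + 4225 = 5989 = n. ✓

n = 5989 = 42² + 65² (one valid representation with x ≤ y).


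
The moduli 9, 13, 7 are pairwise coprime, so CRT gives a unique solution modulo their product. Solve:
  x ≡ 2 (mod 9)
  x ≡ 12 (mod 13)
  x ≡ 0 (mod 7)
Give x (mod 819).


Moduli 9, 13, 7 are pairwise coprime; by CRT there is a unique solution modulo M = 9 · 13 · 7 = 819.
Solve pairwise, accumulating the modulus:
  Start with x ≡ 2 (mod 9).
  Combine with x ≡ 12 (mod 13): since gcd(9, 13) = 1, we get a unique residue mod 117.
    Write x = 2 + 9·t and substitute into x ≡ 12 (mod 13): 9·t ≡ 12 − 2 = 10 (mod 13).
    The inverse of 9 mod 13 is 3 (since 9·3 = 27 = 2·13 + 1), so t ≡ 3·10 = 30 ≡ 4 (mod 13).
    Then x = 2 + 9·4 = 38, valid modulo lcm(9, 13) = 117: x ≡ 38 (mod 117).
  Combine with x ≡ 0 (mod 7): since gcd(117, 7) = 1, we get a unique residue mod 819.
    Write x = 38 + 117·t and substitute into x ≡ 0 (mod 7): 117·t ≡ 0 − 38 = -38 (mod 7).
    Reduce coefficients mod 7: 5·t ≡ 4 (mod 7).
    The inverse of 5 mod 7 is 3 (since 5·3 = 15 = 2·7 + 1), so t ≡ 3·4 = 12 ≡ 5 (mod 7).
    Then x = 38 + 117·5 = 623, valid modulo lcm(117, 7) = 819: x ≡ 623 (mod 819).
Verify: 623 mod 9 = 2 ✓, 623 mod 13 = 12 ✓, 623 mod 7 = 0 ✓.

x ≡ 623 (mod 819).
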